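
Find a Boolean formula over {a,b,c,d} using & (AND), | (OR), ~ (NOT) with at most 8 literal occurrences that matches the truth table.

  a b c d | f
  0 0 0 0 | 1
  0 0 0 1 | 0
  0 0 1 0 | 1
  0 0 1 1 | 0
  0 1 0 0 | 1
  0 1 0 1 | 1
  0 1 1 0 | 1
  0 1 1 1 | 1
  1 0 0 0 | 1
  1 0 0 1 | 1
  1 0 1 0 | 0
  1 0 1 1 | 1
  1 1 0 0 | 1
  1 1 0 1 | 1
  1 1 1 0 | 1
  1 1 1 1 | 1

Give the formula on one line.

(((d | ~c) & (a | b)) | ((~d & ~a) | b))

  ~c = 1100110011001100
  (d | ~c) = 1101110111011101
  (a | b) = 0000111111111111
  ((d | ~c) & (a | b)) = 0000110111011101
  ~d = 1010101010101010
  ~a = 1111111100000000
  (~d & ~a) = 1010101000000000
  ((~d & ~a) | b) = 1010111100001111
  (((d | ~c) & (a | b)) | ((~d & ~a) | b)) = 1010111111011111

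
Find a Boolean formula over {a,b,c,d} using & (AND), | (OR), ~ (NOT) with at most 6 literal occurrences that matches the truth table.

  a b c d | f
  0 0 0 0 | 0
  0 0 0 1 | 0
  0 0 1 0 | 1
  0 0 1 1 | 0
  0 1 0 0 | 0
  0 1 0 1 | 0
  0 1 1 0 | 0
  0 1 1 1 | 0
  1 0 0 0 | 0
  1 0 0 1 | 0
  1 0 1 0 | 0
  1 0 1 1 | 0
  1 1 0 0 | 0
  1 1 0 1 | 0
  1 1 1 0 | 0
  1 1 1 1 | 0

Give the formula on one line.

  ~b = 1111000011110000
  ~a = 1111111100000000
  (~b & ~a) = 1111000000000000
  ~d = 1010101010101010
  (c | d) = 0111011101110111
  (~d & (c | d)) = 0010001000100010
  ((~b & ~a) & (~d & (c | d))) = 0010000000000000

((~b & ~a) & (~d & (c | d)))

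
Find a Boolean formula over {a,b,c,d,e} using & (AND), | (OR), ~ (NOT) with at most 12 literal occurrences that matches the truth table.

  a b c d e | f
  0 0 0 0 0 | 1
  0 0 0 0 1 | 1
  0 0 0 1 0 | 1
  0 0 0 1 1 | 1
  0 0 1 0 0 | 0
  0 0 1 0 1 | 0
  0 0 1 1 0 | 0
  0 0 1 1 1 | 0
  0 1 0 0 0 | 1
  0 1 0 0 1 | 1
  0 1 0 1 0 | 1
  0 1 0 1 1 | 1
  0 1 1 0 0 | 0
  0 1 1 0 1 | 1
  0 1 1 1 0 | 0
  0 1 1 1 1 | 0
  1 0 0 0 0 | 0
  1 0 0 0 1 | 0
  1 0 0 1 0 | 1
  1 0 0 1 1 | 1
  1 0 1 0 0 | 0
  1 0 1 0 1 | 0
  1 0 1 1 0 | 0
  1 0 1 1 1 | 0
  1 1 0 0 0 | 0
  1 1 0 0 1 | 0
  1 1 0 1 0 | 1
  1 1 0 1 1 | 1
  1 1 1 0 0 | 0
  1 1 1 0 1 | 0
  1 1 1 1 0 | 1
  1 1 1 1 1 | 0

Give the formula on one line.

  ~a = 11111111111111110000000000000000
  (d | ~a) = 11111111111111110011001100110011
  ~c = 11110000111100001111000011110000
  ~d = 11001100110011001100110011001100
  (~c | ~d) = 11111100111111001111110011111100
  ((~c | ~d) & e) = 01010100010101000101010001010100
  ~e = 10101010101010101010101010101010
  (a & ~e) = 00000000000000001010101010101010
  (((~c | ~d) & e) | (a & ~e)) = 01010100010101001111111011111110
  (b & (((~c | ~d) & e) | (a & ~e))) = 00000000010101000000000011111110
  ((b & (((~c | ~d) & e) | (a & ~e))) | ~c) = 11110000111101001111000011111110
  ((d | ~a) & ((b & (((~c | ~d) & e) | (a & ~e))) | ~c)) = 11110000111101000011000000110010

((d | ~a) & ((b & (((~c | ~d) & e) | (a & ~e))) | ~c))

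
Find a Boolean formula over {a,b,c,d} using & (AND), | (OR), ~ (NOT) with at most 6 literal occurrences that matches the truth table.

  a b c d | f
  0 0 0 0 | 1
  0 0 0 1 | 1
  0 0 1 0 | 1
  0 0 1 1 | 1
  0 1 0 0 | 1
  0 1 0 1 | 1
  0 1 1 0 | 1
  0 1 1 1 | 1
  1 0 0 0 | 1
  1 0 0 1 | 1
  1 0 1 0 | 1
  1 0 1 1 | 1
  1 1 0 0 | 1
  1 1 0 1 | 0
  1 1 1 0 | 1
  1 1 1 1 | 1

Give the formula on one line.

(((~d | ~a) | c) | ~b)

  ~d = 1010101010101010
  ~a = 1111111100000000
  (~d | ~a) = 1111111110101010
  ((~d | ~a) | c) = 1111111110111011
  ~b = 1111000011110000
  (((~d | ~a) | c) | ~b) = 1111111111111011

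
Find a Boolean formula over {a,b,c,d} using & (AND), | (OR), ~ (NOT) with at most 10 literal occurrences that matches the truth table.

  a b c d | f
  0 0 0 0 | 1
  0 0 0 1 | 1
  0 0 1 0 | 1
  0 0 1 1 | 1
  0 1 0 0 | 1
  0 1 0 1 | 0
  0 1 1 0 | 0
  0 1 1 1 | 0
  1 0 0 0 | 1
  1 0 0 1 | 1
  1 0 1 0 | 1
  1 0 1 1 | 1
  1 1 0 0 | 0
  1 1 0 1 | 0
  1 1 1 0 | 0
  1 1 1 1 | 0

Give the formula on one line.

  ~b = 1111000011110000
  ~a = 1111111100000000
  (~a | d) = 1111111101010101
  ~d = 1010101010101010
  ((~a | d) & ~d) = 1010101000000000
  (~b | ((~a | d) & ~d)) = 1111101011110000
  ~c = 1100110011001100
  (~d & ~c) = 1000100010001000
  ((~d & ~c) | ~b) = 1111100011111000
  ((~b | ((~a | d) & ~d)) & ((~d & ~c) | ~b)) = 1111100011110000

((~b | ((~a | d) & ~d)) & ((~d & ~c) | ~b))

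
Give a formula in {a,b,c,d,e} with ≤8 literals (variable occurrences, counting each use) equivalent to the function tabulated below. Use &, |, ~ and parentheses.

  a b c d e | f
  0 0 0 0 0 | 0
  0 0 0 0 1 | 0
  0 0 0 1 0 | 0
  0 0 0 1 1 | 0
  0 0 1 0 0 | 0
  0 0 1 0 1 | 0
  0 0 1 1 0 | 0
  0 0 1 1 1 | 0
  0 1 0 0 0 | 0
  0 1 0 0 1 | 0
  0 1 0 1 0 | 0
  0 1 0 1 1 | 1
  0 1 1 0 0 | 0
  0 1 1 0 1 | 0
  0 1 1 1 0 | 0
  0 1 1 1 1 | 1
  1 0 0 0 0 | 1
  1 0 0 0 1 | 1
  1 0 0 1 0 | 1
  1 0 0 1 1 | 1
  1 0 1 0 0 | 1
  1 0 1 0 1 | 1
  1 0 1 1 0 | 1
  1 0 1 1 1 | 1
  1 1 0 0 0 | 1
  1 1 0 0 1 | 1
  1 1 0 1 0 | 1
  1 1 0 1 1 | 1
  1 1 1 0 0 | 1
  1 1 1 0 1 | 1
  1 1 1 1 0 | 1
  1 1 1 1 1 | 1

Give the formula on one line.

  ~a = 11111111111111110000000000000000
  (e | ~a) = 11111111111111110101010101010101
  (b & (e | ~a)) = 00000000111111110000000001010101
  (e & d) = 00010001000100010001000100010001
  (d & ~a) = 00110011001100110000000000000000
  ((e & d) & (d & ~a)) = 00010001000100010000000000000000
  ((b & (e | ~a)) & ((e & d) & (d & ~a))) = 00000000000100010000000000000000
  (((b & (e | ~a)) & ((e & d) & (d & ~a))) | a) = 00000000000100011111111111111111

(((b & (e | ~a)) & ((e & d) & (d & ~a))) | a)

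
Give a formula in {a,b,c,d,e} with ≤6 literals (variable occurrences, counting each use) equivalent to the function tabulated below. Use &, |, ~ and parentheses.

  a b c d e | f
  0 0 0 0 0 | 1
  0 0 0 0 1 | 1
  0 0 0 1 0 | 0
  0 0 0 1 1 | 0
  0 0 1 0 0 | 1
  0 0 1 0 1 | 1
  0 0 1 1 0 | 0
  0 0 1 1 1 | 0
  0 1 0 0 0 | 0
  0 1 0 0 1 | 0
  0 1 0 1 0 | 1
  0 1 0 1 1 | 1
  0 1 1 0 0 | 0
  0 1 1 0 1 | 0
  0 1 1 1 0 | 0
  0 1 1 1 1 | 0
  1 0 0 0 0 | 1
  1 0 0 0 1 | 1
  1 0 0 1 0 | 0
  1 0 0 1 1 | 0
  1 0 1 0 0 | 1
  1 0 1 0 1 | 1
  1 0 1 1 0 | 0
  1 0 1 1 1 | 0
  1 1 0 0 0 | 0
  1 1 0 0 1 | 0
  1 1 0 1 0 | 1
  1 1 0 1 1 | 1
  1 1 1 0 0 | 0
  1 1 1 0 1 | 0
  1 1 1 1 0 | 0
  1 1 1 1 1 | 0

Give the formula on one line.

(((b & ~c) & d) | (~d & ~b))

  ~c = 11110000111100001111000011110000
  (b & ~c) = 00000000111100000000000011110000
  ((b & ~c) & d) = 00000000001100000000000000110000
  ~d = 11001100110011001100110011001100
  ~b = 11111111000000001111111100000000
  (~d & ~b) = 11001100000000001100110000000000
  (((b & ~c) & d) | (~d & ~b)) = 11001100001100001100110000110000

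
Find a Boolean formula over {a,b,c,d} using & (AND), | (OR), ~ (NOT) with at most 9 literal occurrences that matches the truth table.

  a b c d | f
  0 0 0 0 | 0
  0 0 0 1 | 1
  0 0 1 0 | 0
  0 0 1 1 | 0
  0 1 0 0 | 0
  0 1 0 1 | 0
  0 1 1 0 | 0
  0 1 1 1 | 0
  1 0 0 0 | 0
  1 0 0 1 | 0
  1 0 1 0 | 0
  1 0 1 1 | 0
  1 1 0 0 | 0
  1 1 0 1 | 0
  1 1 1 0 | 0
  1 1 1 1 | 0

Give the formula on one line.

(d & ((b | ~c) & ((c | ~a) & ~b)))

  ~c = 1100110011001100
  (b | ~c) = 1100111111001111
  ~a = 1111111100000000
  (c | ~a) = 1111111100110011
  ~b = 1111000011110000
  ((c | ~a) & ~b) = 1111000000110000
  ((b | ~c) & ((c | ~a) & ~b)) = 1100000000000000
  (d & ((b | ~c) & ((c | ~a) & ~b))) = 0100000000000000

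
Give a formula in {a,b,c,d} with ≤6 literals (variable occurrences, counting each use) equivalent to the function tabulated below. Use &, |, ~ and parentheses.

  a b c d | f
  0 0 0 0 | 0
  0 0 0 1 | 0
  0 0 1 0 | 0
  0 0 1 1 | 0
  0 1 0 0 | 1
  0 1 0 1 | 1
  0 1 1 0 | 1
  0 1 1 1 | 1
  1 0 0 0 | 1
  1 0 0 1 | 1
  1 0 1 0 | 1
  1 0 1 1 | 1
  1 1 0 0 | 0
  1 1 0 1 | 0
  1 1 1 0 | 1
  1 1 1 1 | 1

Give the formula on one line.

  (a | b) = 0000111111111111
  ~b = 1111000011110000
  (~b | c) = 1111001111110011
  ~a = 1111111100000000
  ((~b | c) | ~a) = 1111111111110011
  ((a | b) & ((~b | c) | ~a)) = 0000111111110011

((a | b) & ((~b | c) | ~a))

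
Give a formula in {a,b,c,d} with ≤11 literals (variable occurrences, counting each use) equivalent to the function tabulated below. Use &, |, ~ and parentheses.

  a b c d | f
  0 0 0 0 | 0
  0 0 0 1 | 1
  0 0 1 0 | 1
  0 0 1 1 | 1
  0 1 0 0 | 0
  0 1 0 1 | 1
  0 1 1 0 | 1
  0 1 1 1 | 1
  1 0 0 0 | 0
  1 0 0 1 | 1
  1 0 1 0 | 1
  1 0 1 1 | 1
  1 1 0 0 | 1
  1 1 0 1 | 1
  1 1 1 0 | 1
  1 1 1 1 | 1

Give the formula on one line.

((~d & (c | (a & b))) | ((d | ~b) & (d | c)))

  ~d = 1010101010101010
  (a & b) = 0000000000001111
  (c | (a & b)) = 0011001100111111
  (~d & (c | (a & b))) = 0010001000101010
  ~b = 1111000011110000
  (d | ~b) = 1111010111110101
  (d | c) = 0111011101110111
  ((d | ~b) & (d | c)) = 0111010101110101
  ((~d & (c | (a & b))) | ((d | ~b) & (d | c))) = 0111011101111111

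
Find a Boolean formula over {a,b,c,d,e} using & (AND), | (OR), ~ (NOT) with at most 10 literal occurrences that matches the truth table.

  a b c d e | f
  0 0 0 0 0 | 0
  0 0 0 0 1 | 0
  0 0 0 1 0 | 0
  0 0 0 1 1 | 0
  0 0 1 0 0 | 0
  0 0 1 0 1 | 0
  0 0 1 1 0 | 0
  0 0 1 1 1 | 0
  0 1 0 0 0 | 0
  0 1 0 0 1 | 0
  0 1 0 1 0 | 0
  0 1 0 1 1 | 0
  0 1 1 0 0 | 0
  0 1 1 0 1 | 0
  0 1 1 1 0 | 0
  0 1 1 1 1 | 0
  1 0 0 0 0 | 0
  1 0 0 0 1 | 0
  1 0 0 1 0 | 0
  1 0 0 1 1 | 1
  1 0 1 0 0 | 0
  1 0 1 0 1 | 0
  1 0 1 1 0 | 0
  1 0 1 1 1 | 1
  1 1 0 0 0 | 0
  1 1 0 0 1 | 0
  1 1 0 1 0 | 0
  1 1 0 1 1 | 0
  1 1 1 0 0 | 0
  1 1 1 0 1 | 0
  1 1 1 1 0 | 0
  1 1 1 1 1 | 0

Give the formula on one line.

  ~c = 11110000111100001111000011110000
  ~b = 11111111000000001111111100000000
  (~b & a) = 00000000000000001111111100000000
  (~c & (~b & a)) = 00000000000000001111000000000000
  (d & a) = 00000000000000000011001100110011
  ((~c & (~b & a)) | (d & a)) = 00000000000000001111001100110011
  (~b & d) = 00110011000000000011001100000000
  (e & (~b & d)) = 00010001000000000001000100000000
  (((~c & (~b & a)) | (d & a)) & (e & (~b & d))) = 00000000000000000001000100000000

(((~c & (~b & a)) | (d & a)) & (e & (~b & d)))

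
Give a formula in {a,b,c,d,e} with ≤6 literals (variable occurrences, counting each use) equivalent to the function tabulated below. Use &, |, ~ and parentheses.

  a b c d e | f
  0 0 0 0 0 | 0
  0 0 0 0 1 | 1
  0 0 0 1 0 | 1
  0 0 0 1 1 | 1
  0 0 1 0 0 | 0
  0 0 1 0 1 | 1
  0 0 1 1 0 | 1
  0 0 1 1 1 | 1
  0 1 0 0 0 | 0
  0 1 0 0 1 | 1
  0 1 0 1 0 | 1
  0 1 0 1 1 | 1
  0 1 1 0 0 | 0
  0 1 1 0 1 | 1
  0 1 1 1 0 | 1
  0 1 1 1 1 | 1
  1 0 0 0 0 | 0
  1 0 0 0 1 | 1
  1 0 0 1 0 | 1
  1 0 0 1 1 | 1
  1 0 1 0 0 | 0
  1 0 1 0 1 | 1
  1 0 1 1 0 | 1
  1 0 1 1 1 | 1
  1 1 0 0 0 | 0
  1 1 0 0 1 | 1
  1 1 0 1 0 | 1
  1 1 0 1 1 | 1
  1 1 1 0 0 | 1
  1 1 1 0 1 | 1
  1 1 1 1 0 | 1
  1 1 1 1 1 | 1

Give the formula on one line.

  (e | d) = 01110111011101110111011101110111
  ~c = 11110000111100001111000011110000
  (a | ~c) = 11110000111100001111111111111111
  (b & (a | ~c)) = 00000000111100000000000011111111
  ((b & (a | ~c)) & c) = 00000000000000000000000000001111
  ((e | d) | ((b & (a | ~c)) & c)) = 01110111011101110111011101111111

((e | d) | ((b & (a | ~c)) & c))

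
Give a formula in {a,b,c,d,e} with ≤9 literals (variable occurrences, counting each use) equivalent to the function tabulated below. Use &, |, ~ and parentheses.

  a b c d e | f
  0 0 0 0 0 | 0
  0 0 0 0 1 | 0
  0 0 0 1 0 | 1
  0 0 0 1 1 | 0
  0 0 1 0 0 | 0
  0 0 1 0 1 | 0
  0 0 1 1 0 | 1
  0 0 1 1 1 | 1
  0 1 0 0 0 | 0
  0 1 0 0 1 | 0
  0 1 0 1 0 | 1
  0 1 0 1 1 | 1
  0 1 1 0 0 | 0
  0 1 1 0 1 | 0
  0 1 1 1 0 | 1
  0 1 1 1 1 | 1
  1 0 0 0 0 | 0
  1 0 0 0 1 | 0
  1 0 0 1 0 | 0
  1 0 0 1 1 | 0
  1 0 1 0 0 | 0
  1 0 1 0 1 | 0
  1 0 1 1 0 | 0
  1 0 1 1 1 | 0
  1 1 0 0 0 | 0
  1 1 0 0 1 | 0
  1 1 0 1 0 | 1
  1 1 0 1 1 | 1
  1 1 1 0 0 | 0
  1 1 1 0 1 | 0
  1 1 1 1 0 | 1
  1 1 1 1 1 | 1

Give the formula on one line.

  ~a = 11111111111111110000000000000000
  (d & ~a) = 00110011001100110000000000000000
  ~e = 10101010101010101010101010101010
  ((d & ~a) & ~e) = 00100010001000100000000000000000
  (((d & ~a) & ~e) | c) = 00101111001011110000111100001111
  (~a & (((d & ~a) & ~e) | c)) = 00101111001011110000000000000000
  ((~a & (((d & ~a) & ~e) | c)) | b) = 00101111111111110000000011111111
  (d & ((~a & (((d & ~a) & ~e) | c)) | b)) = 00100011001100110000000000110011

(d & ((~a & (((d & ~a) & ~e) | c)) | b))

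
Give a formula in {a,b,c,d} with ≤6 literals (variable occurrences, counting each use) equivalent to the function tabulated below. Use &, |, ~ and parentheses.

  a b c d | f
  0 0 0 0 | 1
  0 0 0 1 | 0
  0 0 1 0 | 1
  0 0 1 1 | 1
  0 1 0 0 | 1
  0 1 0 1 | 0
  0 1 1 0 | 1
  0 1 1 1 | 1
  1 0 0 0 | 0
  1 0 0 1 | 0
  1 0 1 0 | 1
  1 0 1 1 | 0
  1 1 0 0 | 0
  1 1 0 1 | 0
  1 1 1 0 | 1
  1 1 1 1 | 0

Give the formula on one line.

((~a | (~d & c)) & (c | (~d & ~c)))

  ~a = 1111111100000000
  ~d = 1010101010101010
  (~d & c) = 0010001000100010
  (~a | (~d & c)) = 1111111100100010
  ~c = 1100110011001100
  (~d & ~c) = 1000100010001000
  (c | (~d & ~c)) = 1011101110111011
  ((~a | (~d & c)) & (c | (~d & ~c))) = 1011101100100010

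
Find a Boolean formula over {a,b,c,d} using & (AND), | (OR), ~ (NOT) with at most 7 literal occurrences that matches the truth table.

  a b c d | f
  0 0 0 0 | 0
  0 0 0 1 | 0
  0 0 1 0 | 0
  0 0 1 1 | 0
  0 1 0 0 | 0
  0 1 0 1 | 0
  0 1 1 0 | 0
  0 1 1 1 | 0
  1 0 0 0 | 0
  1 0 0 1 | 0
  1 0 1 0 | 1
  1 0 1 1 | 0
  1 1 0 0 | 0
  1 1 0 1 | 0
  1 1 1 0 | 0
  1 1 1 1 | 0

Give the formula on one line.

(a & ((~b & c) & (c & ~d)))

  ~b = 1111000011110000
  (~b & c) = 0011000000110000
  ~d = 1010101010101010
  (c & ~d) = 0010001000100010
  ((~b & c) & (c & ~d)) = 0010000000100000
  (a & ((~b & c) & (c & ~d))) = 0000000000100000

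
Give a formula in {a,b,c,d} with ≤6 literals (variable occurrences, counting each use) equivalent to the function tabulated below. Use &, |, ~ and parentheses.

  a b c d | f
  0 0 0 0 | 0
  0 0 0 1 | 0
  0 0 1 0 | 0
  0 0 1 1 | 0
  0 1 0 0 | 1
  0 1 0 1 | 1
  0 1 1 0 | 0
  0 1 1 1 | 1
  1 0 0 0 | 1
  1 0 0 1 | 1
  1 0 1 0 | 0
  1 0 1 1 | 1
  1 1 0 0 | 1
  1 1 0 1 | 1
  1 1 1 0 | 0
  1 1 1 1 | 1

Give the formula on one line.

  (a | b) = 0000111111111111
  ~c = 1100110011001100
  ~b = 1111000011110000
  (d & ~b) = 0101000001010000
  (~c | (d & ~b)) = 1101110011011100
  (d | (~c | (d & ~b))) = 1101110111011101
  ((a | b) & (d | (~c | (d & ~b)))) = 0000110111011101

((a | b) & (d | (~c | (d & ~b))))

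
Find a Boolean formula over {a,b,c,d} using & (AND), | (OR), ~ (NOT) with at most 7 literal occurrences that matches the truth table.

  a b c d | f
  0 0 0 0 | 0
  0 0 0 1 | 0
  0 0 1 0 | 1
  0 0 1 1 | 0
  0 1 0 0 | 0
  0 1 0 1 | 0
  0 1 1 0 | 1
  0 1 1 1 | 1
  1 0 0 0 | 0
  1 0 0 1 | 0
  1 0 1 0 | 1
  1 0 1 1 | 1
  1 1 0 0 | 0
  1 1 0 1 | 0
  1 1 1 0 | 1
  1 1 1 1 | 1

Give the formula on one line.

(c & ((b | a) | ~d))

  (b | a) = 0000111111111111
  ~d = 1010101010101010
  ((b | a) | ~d) = 1010111111111111
  (c & ((b | a) | ~d)) = 0010001100110011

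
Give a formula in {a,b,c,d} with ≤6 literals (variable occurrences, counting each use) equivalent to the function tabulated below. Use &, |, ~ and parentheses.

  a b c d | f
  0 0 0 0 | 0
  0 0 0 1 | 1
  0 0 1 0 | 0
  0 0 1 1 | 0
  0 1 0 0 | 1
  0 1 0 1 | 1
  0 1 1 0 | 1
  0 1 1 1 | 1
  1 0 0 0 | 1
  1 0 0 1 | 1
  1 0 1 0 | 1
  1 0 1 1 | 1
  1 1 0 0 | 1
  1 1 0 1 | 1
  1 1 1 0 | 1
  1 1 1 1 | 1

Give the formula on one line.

  (b | a) = 0000111111111111
  ~c = 1100110011001100
  (~c & d) = 0100010001000100
  ((b | a) | (~c & d)) = 0100111111111111

((b | a) | (~c & d))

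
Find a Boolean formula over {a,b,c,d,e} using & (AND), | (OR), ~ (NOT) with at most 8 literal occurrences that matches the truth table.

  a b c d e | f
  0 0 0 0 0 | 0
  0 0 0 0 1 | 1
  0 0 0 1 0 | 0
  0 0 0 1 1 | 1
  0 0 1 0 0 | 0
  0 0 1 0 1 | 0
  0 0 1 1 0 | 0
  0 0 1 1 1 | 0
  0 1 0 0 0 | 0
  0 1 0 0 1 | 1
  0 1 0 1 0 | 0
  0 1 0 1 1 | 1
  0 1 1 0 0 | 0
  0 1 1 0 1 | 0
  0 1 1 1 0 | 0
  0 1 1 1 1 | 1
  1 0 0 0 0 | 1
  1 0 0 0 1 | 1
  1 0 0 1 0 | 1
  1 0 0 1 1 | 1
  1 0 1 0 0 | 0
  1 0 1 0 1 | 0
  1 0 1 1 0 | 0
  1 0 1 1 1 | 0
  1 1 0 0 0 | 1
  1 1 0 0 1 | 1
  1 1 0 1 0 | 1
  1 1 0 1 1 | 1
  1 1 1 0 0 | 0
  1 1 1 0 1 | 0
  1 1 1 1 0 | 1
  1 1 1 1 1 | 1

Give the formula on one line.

((a | e) & ((b & d) | ~c))

  (a | e) = 01010101010101011111111111111111
  (b & d) = 00000000001100110000000000110011
  ~c = 11110000111100001111000011110000
  ((b & d) | ~c) = 11110000111100111111000011110011
  ((a | e) & ((b & d) | ~c)) = 01010000010100011111000011110011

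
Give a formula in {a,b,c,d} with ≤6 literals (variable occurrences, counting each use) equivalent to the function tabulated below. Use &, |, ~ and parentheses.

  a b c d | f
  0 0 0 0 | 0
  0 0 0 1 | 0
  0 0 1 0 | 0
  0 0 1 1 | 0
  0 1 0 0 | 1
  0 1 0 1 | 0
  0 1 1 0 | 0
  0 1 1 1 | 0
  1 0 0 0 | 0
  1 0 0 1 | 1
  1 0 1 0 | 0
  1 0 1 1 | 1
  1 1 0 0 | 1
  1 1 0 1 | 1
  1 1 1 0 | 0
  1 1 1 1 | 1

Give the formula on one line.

  ~d = 1010101010101010
  (~d | a) = 1010101011111111
  ~c = 1100110011001100
  (b & ~c) = 0000110000001100
  ((b & ~c) | d) = 0101110101011101
  ((~d | a) & ((b & ~c) | d)) = 0000100001011101

((~d | a) & ((b & ~c) | d))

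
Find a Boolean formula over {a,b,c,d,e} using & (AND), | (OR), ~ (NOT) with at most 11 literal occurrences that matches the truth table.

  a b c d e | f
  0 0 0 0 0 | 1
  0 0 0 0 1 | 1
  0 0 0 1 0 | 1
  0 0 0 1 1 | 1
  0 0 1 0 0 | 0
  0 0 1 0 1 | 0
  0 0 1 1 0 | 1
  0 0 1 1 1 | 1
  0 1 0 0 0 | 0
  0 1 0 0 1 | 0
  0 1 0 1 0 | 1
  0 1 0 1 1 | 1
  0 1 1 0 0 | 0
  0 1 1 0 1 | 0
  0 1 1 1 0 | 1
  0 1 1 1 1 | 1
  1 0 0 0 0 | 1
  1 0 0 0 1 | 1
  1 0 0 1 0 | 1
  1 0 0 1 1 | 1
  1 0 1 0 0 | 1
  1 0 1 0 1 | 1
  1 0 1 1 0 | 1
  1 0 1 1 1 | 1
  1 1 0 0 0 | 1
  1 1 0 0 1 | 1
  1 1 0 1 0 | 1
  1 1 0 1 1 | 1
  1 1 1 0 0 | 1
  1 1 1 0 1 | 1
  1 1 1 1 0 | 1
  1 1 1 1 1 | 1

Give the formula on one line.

  (c & d) = 00000011000000110000001100000011
  ((c & d) | a) = 00000011000000111111111111111111
  ~b = 11111111000000001111111100000000
  (~b | a) = 11111111000000001111111111111111
  ~c = 11110000111100001111000011110000
  ((~b | a) & ~c) = 11110000000000001111000011110000
  (((c & d) | a) | ((~b | a) & ~c)) = 11110011000000111111111111111111
  (b & d) = 00000000001100110000000000110011
  ((((c & d) | a) | ((~b | a) & ~c)) | (b & d)) = 11110011001100111111111111111111

((((c & d) | a) | ((~b | a) & ~c)) | (b & d))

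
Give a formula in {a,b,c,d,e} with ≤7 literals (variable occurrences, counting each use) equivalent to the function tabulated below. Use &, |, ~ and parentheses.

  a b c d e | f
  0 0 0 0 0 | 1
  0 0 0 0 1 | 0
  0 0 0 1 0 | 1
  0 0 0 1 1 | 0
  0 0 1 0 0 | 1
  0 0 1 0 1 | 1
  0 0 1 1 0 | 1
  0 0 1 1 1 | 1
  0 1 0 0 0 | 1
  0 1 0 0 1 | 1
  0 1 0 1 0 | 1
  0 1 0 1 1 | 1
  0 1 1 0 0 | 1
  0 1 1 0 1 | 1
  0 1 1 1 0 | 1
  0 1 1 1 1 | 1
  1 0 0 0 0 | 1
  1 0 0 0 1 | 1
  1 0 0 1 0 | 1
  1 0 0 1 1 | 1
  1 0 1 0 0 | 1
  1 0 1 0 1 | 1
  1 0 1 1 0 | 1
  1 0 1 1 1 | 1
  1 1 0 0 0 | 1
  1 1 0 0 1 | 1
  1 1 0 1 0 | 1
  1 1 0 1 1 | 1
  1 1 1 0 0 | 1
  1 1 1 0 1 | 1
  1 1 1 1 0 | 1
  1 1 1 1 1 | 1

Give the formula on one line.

  ~e = 10101010101010101010101010101010
  (b | c) = 00001111111111110000111111111111
  (~e | (b | c)) = 10101111111111111010111111111111
  ~b = 11111111000000001111111100000000
  (~b & a) = 00000000000000001111111100000000
  ((~e | (b | c)) | (~b & a)) = 10101111111111111111111111111111

((~e | (b | c)) | (~b & a))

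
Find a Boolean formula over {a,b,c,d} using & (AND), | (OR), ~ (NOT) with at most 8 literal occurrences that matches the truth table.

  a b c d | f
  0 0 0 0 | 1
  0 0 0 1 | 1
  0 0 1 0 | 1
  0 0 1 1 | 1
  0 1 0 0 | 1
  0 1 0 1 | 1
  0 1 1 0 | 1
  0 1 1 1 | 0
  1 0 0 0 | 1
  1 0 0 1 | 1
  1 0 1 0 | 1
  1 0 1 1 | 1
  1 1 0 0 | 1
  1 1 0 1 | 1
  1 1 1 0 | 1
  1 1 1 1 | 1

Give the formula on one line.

(((~d | ~b) | a) | (~c | ~d))

  ~d = 1010101010101010
  ~b = 1111000011110000
  (~d | ~b) = 1111101011111010
  ((~d | ~b) | a) = 1111101011111111
  ~c = 1100110011001100
  (~c | ~d) = 1110111011101110
  (((~d | ~b) | a) | (~c | ~d)) = 1111111011111111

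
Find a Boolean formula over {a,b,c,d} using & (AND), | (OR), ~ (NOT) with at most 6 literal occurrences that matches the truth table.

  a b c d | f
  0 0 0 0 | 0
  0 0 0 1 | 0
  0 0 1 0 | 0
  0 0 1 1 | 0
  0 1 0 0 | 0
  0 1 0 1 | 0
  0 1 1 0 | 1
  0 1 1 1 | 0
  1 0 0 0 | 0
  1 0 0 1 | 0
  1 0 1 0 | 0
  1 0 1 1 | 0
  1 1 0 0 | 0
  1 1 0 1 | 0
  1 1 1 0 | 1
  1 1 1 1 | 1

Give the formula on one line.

  (b & c) = 0000001100000011
  ~d = 1010101010101010
  ~c = 1100110011001100
  (a | ~c) = 1100110011111111
  (~d | (a | ~c)) = 1110111011111111
  ((b & c) & (~d | (a | ~c))) = 0000001000000011

((b & c) & (~d | (a | ~c)))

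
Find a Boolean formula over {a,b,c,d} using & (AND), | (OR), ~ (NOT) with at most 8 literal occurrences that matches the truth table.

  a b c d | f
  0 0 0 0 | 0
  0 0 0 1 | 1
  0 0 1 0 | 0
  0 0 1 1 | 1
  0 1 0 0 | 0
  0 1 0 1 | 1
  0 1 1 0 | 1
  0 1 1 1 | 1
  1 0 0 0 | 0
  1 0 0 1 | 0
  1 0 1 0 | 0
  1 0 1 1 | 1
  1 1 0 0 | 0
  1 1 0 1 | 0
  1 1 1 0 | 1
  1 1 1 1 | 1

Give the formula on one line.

(((b & c) | d) & (~a | c))

  (b & c) = 0000001100000011
  ((b & c) | d) = 0101011101010111
  ~a = 1111111100000000
  (~a | c) = 1111111100110011
  (((b & c) | d) & (~a | c)) = 0101011100010011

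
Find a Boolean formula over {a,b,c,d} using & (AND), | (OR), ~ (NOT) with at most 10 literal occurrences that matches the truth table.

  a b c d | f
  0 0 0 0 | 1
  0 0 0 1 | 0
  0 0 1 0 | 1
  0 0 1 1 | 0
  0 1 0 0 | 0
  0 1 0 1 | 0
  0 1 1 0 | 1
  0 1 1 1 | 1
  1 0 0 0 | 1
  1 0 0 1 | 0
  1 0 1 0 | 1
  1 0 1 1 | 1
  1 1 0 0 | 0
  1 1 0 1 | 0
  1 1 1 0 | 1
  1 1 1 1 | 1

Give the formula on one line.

((~d & ~b) | (c & (b | ((c | ~d) & a))))

  ~d = 1010101010101010
  ~b = 1111000011110000
  (~d & ~b) = 1010000010100000
  (c | ~d) = 1011101110111011
  ((c | ~d) & a) = 0000000010111011
  (b | ((c | ~d) & a)) = 0000111110111111
  (c & (b | ((c | ~d) & a))) = 0000001100110011
  ((~d & ~b) | (c & (b | ((c | ~d) & a)))) = 1010001110110011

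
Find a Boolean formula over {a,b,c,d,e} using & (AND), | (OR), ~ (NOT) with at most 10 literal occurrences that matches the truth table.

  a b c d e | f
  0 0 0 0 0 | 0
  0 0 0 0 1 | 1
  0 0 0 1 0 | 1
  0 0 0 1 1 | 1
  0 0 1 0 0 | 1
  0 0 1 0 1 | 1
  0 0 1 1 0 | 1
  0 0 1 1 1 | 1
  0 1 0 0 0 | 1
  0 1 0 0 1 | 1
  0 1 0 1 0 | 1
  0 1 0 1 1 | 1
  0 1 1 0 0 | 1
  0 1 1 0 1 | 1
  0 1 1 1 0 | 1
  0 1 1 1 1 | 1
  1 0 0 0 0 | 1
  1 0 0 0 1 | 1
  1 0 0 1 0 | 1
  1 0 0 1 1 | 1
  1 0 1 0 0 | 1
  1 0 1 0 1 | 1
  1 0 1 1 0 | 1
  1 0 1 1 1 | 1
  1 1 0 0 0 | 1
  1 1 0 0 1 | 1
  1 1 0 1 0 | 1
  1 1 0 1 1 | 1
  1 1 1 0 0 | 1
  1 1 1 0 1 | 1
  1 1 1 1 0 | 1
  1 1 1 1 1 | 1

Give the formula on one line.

(((a | (d | c)) | e) | (b & (~b | ~c)))

  (d | c) = 00111111001111110011111100111111
  (a | (d | c)) = 00111111001111111111111111111111
  ((a | (d | c)) | e) = 01111111011111111111111111111111
  ~b = 11111111000000001111111100000000
  ~c = 11110000111100001111000011110000
  (~b | ~c) = 11111111111100001111111111110000
  (b & (~b | ~c)) = 00000000111100000000000011110000
  (((a | (d | c)) | e) | (b & (~b | ~c))) = 01111111111111111111111111111111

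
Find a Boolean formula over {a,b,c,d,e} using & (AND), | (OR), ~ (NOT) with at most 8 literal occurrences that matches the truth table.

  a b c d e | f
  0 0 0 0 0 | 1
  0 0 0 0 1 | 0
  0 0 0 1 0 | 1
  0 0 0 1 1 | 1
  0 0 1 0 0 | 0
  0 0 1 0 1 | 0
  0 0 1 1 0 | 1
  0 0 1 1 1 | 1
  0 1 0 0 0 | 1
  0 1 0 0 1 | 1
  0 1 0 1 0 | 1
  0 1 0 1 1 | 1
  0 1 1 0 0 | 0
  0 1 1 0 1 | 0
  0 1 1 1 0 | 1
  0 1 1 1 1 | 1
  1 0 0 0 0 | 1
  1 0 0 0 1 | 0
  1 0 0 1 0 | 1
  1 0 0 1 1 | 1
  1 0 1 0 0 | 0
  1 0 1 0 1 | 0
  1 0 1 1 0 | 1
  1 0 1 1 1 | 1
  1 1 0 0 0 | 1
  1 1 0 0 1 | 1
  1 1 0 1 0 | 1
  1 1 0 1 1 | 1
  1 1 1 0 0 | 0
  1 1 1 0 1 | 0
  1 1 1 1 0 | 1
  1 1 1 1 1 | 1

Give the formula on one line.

  ~e = 10101010101010101010101010101010
  (b | ~e) = 10101010111111111010101011111111
  ~c = 11110000111100001111000011110000
  ((b | ~e) & ~c) = 10100000111100001010000011110000
  (e & d) = 00010001000100010001000100010001
  (((b | ~e) & ~c) | (e & d)) = 10110001111100011011000111110001
  ((((b | ~e) & ~c) | (e & d)) | d) = 10110011111100111011001111110011

((((b | ~e) & ~c) | (e & d)) | d)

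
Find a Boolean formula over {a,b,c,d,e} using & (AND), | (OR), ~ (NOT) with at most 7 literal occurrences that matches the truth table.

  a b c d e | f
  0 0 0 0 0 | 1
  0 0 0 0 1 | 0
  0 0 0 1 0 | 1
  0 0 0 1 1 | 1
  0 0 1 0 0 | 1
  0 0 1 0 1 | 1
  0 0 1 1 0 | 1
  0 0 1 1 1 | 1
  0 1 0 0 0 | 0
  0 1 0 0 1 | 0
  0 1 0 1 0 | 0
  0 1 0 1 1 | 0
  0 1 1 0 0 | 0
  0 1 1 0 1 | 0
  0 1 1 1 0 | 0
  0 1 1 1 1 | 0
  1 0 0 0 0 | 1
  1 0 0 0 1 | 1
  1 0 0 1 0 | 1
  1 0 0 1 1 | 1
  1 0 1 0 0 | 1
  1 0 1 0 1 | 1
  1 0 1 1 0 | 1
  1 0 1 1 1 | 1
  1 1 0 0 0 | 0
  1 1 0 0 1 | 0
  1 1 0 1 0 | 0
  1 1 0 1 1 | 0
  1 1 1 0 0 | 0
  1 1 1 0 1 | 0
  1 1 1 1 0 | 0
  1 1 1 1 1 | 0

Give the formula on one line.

((~e | ((c | d) | (a | b))) & ~b)

  ~e = 10101010101010101010101010101010
  (c | d) = 00111111001111110011111100111111
  (a | b) = 00000000111111111111111111111111
  ((c | d) | (a | b)) = 00111111111111111111111111111111
  (~e | ((c | d) | (a | b))) = 10111111111111111111111111111111
  ~b = 11111111000000001111111100000000
  ((~e | ((c | d) | (a | b))) & ~b) = 10111111000000001111111100000000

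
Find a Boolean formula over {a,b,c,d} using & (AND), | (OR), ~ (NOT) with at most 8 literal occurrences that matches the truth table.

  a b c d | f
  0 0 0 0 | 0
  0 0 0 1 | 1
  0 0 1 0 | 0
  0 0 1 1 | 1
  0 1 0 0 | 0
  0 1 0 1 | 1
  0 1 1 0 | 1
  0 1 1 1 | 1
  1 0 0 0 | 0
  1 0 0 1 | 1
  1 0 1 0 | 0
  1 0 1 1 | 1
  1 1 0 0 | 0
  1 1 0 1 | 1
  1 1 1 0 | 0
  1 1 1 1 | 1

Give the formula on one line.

(d | ((((~c | d) | ~a) & c) & b))

  ~c = 1100110011001100
  (~c | d) = 1101110111011101
  ~a = 1111111100000000
  ((~c | d) | ~a) = 1111111111011101
  (((~c | d) | ~a) & c) = 0011001100010001
  ((((~c | d) | ~a) & c) & b) = 0000001100000001
  (d | ((((~c | d) | ~a) & c) & b)) = 0101011101010101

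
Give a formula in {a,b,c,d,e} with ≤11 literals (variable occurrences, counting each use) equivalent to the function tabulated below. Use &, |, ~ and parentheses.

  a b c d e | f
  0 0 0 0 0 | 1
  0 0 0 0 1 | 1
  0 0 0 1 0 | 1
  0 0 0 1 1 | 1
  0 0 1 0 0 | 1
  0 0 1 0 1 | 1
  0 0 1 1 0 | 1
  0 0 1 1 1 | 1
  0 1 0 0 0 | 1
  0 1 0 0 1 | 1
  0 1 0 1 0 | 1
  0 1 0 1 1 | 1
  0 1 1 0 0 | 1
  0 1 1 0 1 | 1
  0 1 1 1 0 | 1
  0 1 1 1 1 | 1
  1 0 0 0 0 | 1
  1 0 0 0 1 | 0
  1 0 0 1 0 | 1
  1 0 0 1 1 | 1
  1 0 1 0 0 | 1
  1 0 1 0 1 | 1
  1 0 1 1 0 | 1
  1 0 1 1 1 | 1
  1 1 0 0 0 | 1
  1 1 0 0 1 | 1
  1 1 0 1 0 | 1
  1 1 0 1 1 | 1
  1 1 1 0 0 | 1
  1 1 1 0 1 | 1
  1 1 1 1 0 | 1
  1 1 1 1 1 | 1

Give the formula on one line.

  ~a = 11111111111111110000000000000000
  (b | c) = 00001111111111110000111111111111
  ~b = 11111111000000001111111100000000
  ((b | c) & ~b) = 00001111000000000000111100000000
  (~a | ((b | c) & ~b)) = 11111111111111110000111100000000
  ~e = 10101010101010101010101010101010
  (c | ~e) = 10101111101011111010111110101111
  ((~a | ((b | c) & ~b)) | (c | ~e)) = 11111111111111111010111110101111
  ~c = 11110000111100001111000011110000
  (d & ~c) = 00110000001100000011000000110000
  (b | (d & ~c)) = 00110000111111110011000011111111
  (((~a | ((b | c) & ~b)) | (c | ~e)) | (b | (d & ~c))) = 11111111111111111011111111111111

(((~a | ((b | c) & ~b)) | (c | ~e)) | (b | (d & ~c)))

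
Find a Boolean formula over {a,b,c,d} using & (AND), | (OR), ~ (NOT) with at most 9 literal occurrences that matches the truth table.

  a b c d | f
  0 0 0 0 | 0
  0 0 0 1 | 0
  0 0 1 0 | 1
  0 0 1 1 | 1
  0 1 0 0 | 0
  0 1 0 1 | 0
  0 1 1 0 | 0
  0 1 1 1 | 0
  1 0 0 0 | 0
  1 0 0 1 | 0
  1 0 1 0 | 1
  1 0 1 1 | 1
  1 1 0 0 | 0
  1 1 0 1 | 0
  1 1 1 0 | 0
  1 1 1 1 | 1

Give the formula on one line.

((~c | ((d & (c | ~d)) | ~b)) & ((~b | a) & c))

  ~c = 1100110011001100
  ~d = 1010101010101010
  (c | ~d) = 1011101110111011
  (d & (c | ~d)) = 0001000100010001
  ~b = 1111000011110000
  ((d & (c | ~d)) | ~b) = 1111000111110001
  (~c | ((d & (c | ~d)) | ~b)) = 1111110111111101
  (~b | a) = 1111000011111111
  ((~b | a) & c) = 0011000000110011
  ((~c | ((d & (c | ~d)) | ~b)) & ((~b | a) & c)) = 0011000000110001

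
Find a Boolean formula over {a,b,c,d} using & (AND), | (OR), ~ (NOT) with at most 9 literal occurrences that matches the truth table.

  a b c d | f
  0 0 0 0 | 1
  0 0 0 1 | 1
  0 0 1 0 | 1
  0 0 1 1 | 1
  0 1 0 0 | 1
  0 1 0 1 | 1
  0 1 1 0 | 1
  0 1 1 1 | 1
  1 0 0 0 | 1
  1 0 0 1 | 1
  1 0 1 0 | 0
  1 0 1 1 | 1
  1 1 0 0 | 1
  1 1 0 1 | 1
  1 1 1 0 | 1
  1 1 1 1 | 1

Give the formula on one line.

  ~a = 1111111100000000
  (d | ~a) = 1111111101010101
  ~d = 1010101010101010
  (~d & a) = 0000000010101010
  ~c = 1100110011001100
  ((~d & a) & ~c) = 0000000010001000
  ((d | ~a) | ((~d & a) & ~c)) = 1111111111011101
  (b | ((d | ~a) | ((~d & a) & ~c))) = 1111111111011111

(b | ((d | ~a) | ((~d & a) & ~c)))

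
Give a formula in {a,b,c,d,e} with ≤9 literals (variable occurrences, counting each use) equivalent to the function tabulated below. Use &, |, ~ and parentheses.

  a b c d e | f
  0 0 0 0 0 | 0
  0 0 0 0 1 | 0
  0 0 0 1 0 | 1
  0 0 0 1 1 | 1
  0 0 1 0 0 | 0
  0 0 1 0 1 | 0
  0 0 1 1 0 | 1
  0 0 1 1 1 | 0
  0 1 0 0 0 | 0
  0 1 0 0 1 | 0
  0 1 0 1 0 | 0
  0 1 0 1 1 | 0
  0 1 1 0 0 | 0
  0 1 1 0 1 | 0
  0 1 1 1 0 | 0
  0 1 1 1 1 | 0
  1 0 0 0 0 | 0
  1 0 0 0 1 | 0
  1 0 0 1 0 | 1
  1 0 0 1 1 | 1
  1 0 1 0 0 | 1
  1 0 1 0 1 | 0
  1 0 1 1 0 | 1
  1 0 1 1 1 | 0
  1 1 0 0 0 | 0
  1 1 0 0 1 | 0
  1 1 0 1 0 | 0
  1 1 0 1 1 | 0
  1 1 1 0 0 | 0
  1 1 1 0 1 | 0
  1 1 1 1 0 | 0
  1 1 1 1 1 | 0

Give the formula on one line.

((~c | ~e) & (~b & (d | (c & (a | b)))))

  ~c = 11110000111100001111000011110000
  ~e = 10101010101010101010101010101010
  (~c | ~e) = 11111010111110101111101011111010
  ~b = 11111111000000001111111100000000
  (a | b) = 00000000111111111111111111111111
  (c & (a | b)) = 00000000000011110000111100001111
  (d | (c & (a | b))) = 00110011001111110011111100111111
  (~b & (d | (c & (a | b)))) = 00110011000000000011111100000000
  ((~c | ~e) & (~b & (d | (c & (a | b))))) = 00110010000000000011101000000000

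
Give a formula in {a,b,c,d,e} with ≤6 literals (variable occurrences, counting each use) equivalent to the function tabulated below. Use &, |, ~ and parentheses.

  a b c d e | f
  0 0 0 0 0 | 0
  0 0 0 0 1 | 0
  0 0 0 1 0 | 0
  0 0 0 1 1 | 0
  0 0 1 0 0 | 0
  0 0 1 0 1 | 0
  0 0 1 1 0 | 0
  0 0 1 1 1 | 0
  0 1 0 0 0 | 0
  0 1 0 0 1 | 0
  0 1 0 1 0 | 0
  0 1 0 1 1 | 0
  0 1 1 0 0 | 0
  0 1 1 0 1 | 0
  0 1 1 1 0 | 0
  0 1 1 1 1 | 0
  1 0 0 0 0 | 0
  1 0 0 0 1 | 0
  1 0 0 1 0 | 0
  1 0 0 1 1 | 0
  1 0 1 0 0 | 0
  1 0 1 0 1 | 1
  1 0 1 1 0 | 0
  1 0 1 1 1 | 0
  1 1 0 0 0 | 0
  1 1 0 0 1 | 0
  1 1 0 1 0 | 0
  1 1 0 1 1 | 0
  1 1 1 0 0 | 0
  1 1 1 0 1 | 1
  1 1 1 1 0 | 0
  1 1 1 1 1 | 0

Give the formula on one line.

  ~c = 11110000111100001111000011110000
  ~d = 11001100110011001100110011001100
  (~c & ~d) = 11000000110000001100000011000000
  ((~c & ~d) | e) = 11010101110101011101010111010101
  (~d & a) = 00000000000000001100110011001100
  (c & (~d & a)) = 00000000000000000000110000001100
  (((~c & ~d) | e) & (c & (~d & a))) = 00000000000000000000010000000100

(((~c & ~d) | e) & (c & (~d & a)))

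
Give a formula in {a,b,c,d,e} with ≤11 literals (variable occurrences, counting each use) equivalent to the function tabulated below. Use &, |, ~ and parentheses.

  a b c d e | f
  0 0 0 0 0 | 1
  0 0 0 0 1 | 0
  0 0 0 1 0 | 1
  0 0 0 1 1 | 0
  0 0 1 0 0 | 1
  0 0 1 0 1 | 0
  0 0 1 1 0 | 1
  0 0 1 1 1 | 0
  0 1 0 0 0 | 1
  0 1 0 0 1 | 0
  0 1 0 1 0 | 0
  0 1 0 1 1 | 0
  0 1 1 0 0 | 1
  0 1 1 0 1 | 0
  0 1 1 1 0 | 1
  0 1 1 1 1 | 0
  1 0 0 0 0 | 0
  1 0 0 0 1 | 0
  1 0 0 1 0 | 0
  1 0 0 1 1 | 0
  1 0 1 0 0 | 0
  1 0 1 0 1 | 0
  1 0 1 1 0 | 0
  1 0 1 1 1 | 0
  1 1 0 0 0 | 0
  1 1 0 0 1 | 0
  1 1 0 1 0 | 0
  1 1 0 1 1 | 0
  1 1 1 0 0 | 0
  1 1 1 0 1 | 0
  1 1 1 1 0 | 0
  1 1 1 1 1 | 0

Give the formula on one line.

  (a & d) = 00000000000000000011001100110011
  ~b = 11111111000000001111111100000000
  ~e = 10101010101010101010101010101010
  (~b & ~e) = 10101010000000001010101000000000
  ((~b & ~e) | c) = 10101111000011111010111100001111
  ~d = 11001100110011001100110011001100
  (~d & ~e) = 10001000100010001000100010001000
  (((~b & ~e) | c) | (~d & ~e)) = 10101111100011111010111110001111
  ((a & d) | (((~b & ~e) | c) | (~d & ~e))) = 10101111100011111011111110111111
  ~a = 11111111111111110000000000000000
  (~a & ~e) = 10101010101010100000000000000000
  (((a & d) | (((~b & ~e) | c) | (~d & ~e))) & (~a & ~e)) = 10101010100010100000000000000000

(((a & d) | (((~b & ~e) | c) | (~d & ~e))) & (~a & ~e))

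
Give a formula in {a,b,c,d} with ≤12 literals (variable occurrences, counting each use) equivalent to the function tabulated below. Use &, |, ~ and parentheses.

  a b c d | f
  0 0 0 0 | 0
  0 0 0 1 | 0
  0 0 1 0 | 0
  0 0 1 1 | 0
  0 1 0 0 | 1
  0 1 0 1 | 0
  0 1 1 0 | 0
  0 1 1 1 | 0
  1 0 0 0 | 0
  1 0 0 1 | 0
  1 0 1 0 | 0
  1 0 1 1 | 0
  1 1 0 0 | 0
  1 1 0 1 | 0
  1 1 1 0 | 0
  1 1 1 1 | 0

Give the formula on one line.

((b & ((a | ~c) & ~a)) & (a | ((~d & ~c) | (d & c))))

  ~c = 1100110011001100
  (a | ~c) = 1100110011111111
  ~a = 1111111100000000
  ((a | ~c) & ~a) = 1100110000000000
  (b & ((a | ~c) & ~a)) = 0000110000000000
  ~d = 1010101010101010
  (~d & ~c) = 1000100010001000
  (d & c) = 0001000100010001
  ((~d & ~c) | (d & c)) = 1001100110011001
  (a | ((~d & ~c) | (d & c))) = 1001100111111111
  ((b & ((a | ~c) & ~a)) & (a | ((~d & ~c) | (d & c)))) = 0000100000000000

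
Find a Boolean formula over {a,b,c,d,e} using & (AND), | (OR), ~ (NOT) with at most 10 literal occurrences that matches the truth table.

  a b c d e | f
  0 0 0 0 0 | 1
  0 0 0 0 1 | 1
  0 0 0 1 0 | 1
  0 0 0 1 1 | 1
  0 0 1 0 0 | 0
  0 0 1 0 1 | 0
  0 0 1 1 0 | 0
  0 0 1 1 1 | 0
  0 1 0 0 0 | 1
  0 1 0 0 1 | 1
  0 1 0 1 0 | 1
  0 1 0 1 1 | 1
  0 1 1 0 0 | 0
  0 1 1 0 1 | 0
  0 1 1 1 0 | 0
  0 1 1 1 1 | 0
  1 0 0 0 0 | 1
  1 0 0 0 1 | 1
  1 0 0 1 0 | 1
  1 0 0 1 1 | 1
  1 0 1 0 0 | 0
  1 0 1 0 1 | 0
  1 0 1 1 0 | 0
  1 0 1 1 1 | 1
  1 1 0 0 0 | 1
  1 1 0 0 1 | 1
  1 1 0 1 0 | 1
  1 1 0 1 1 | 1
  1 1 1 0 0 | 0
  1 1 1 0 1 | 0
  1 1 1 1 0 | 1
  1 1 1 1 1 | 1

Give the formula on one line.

(~c | ((a | ~c) & ((((b | e) & d) | ~d) & d)))

  ~c = 11110000111100001111000011110000
  (a | ~c) = 11110000111100001111111111111111
  (b | e) = 01010101111111110101010111111111
  ((b | e) & d) = 00010001001100110001000100110011
  ~d = 11001100110011001100110011001100
  (((b | e) & d) | ~d) = 11011101111111111101110111111111
  ((((b | e) & d) | ~d) & d) = 00010001001100110001000100110011
  ((a | ~c) & ((((b | e) & d) | ~d) & d)) = 00010000001100000001000100110011
  (~c | ((a | ~c) & ((((b | e) & d) | ~d) & d))) = 11110000111100001111000111110011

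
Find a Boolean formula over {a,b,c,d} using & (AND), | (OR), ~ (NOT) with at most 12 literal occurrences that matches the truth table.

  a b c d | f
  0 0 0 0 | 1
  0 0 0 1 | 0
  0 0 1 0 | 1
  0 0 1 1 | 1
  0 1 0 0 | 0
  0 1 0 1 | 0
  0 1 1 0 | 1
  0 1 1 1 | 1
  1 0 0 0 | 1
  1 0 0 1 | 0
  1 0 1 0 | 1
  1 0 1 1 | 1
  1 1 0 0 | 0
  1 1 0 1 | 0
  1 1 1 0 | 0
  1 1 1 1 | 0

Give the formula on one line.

  ~b = 1111000011110000
  (~b | a) = 1111000011111111
  (c | (~b | a)) = 1111001111111111
  ~d = 1010101010101010
  ((c | (~b | a)) & ~d) = 1010001010101010
  (d & c) = 0001000100010001
  (((c | (~b | a)) & ~d) | (d & c)) = 1011001110111011
  ~a = 1111111100000000
  (~a & c) = 0011001100000000
  (~b | (~a & c)) = 1111001111110000
  ((((c | (~b | a)) & ~d) | (d & c)) & (~b | (~a & c))) = 1011001110110000

((((c | (~b | a)) & ~d) | (d & c)) & (~b | (~a & c)))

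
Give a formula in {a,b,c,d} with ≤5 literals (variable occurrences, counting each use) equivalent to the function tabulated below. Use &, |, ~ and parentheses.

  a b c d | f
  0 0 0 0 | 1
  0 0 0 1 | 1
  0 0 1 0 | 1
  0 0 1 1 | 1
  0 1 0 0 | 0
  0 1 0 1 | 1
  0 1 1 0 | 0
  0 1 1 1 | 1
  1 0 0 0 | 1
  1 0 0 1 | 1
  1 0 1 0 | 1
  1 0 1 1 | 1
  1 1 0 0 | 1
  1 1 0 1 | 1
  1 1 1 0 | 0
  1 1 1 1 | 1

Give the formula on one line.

(~b | (d | (a & ~c)))

  ~b = 1111000011110000
  ~c = 1100110011001100
  (a & ~c) = 0000000011001100
  (d | (a & ~c)) = 0101010111011101
  (~b | (d | (a & ~c))) = 1111010111111101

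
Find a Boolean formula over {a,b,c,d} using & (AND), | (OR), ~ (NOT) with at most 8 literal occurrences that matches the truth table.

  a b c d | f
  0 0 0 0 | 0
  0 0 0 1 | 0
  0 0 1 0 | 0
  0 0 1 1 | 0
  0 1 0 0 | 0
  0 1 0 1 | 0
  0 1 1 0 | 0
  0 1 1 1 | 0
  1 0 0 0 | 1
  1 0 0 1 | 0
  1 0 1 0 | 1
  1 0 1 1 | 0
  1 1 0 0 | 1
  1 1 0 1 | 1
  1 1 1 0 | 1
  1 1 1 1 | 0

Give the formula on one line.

  (b | a) = 0000111111111111
  ((b | a) & d) = 0000010101010101
  ~c = 1100110011001100
  (~c & b) = 0000110000001100
  (((b | a) & d) & (~c & b)) = 0000010000000100
  ~d = 1010101010101010
  ((((b | a) & d) & (~c & b)) | ~d) = 1010111010101110
  (((((b | a) & d) & (~c & b)) | ~d) & a) = 0000000010101110

(((((b | a) & d) & (~c & b)) | ~d) & a)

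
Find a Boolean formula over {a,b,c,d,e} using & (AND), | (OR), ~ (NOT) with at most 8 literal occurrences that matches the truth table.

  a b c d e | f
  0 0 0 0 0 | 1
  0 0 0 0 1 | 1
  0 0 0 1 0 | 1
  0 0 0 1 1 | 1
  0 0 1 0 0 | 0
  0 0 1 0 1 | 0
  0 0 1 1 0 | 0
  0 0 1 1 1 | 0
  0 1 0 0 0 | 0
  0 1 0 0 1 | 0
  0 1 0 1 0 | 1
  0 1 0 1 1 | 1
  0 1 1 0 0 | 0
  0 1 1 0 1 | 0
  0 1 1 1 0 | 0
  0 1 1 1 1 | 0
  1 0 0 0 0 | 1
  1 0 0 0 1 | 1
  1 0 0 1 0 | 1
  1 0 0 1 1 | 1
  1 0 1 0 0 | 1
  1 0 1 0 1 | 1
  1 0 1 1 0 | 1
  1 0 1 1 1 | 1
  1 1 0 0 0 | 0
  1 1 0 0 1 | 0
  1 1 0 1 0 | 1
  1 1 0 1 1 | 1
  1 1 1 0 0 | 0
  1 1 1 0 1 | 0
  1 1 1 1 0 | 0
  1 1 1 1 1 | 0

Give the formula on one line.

  ~b = 11111111000000001111111100000000
  (d | ~b) = 11111111001100111111111100110011
  (a & ~b) = 00000000000000001111111100000000
  ~c = 11110000111100001111000011110000
  ((a & ~b) | ~c) = 11110000111100001111111111110000
  ((d | ~b) & ((a & ~b) | ~c)) = 11110000001100001111111100110000

((d | ~b) & ((a & ~b) | ~c))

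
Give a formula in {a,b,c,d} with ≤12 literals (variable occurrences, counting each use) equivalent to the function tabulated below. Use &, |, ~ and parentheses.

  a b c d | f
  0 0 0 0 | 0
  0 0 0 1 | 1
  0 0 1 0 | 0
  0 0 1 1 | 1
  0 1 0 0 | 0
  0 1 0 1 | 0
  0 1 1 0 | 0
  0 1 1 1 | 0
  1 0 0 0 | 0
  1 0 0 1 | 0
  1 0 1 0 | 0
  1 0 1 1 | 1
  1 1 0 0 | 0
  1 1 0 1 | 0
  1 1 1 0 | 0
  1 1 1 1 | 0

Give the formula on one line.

((~a | ((c & (a | (~b | ~d))) | (b & c))) & (d & ~b))

  ~a = 1111111100000000
  ~b = 1111000011110000
  ~d = 1010101010101010
  (~b | ~d) = 1111101011111010
  (a | (~b | ~d)) = 1111101011111111
  (c & (a | (~b | ~d))) = 0011001000110011
  (b & c) = 0000001100000011
  ((c & (a | (~b | ~d))) | (b & c)) = 0011001100110011
  (~a | ((c & (a | (~b | ~d))) | (b & c))) = 1111111100110011
  (d & ~b) = 0101000001010000
  ((~a | ((c & (a | (~b | ~d))) | (b & c))) & (d & ~b)) = 0101000000010000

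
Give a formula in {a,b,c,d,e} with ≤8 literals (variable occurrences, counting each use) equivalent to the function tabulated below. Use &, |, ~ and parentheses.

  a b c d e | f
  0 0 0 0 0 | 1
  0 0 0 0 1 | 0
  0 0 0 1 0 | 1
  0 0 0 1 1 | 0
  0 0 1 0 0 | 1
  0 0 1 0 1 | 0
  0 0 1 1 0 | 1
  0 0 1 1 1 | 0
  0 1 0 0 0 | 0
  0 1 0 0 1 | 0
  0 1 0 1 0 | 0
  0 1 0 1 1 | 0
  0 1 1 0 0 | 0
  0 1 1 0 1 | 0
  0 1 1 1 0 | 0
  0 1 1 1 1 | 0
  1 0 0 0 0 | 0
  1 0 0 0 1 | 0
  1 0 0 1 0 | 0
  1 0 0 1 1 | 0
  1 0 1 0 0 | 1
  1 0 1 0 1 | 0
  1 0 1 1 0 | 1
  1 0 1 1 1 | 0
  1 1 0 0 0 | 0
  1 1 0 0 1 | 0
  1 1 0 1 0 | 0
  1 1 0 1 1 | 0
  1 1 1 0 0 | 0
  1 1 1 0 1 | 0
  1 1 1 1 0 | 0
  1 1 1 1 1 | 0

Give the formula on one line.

  ~b = 11111111000000001111111100000000
  (~b | c) = 11111111000011111111111100001111
  ((~b | c) | d) = 11111111001111111111111100111111
  ~a = 11111111111111110000000000000000
  (((~b | c) | d) & ~a) = 11111111001111110000000000000000
  ((((~b | c) | d) & ~a) | e) = 11111111011111110101010101010101
  (c | ((((~b | c) | d) & ~a) | e)) = 11111111011111110101111101011111
  ~e = 10101010101010101010101010101010
  (~b & ~e) = 10101010000000001010101000000000
  ((c | ((((~b | c) | d) & ~a) | e)) & (~b & ~e)) = 10101010000000000000101000000000

((c | ((((~b | c) | d) & ~a) | e)) & (~b & ~e))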